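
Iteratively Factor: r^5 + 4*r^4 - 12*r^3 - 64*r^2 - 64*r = (r - 4)*(r^4 + 8*r^3 + 20*r^2 + 16*r) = (r - 4)*(r + 2)*(r^3 + 6*r^2 + 8*r) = r*(r - 4)*(r + 2)*(r^2 + 6*r + 8) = r*(r - 4)*(r + 2)*(r + 4)*(r + 2)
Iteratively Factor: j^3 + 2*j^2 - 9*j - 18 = (j - 3)*(j^2 + 5*j + 6) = (j - 3)*(j + 2)*(j + 3)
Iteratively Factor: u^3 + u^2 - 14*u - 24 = (u + 2)*(u^2 - u - 12) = (u + 2)*(u + 3)*(u - 4)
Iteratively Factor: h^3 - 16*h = (h)*(h^2 - 16) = h*(h - 4)*(h + 4)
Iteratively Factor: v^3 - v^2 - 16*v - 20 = (v - 5)*(v^2 + 4*v + 4) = (v - 5)*(v + 2)*(v + 2)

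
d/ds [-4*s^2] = -8*s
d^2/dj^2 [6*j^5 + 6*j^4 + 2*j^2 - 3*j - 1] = 120*j^3 + 72*j^2 + 4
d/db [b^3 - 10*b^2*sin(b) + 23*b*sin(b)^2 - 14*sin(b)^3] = -10*b^2*cos(b) + 3*b^2 - 20*b*sin(b) + 23*b*sin(2*b) - 42*sin(b)^2*cos(b) + 23*sin(b)^2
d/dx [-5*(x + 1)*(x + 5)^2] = 5*(-3*x - 7)*(x + 5)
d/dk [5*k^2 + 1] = 10*k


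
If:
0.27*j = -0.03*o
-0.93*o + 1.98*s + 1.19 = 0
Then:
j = -0.236559139784946*s - 0.142174432497013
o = 2.12903225806452*s + 1.27956989247312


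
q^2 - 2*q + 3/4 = (q - 3/2)*(q - 1/2)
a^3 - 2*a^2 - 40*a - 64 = (a - 8)*(a + 2)*(a + 4)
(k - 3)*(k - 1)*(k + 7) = k^3 + 3*k^2 - 25*k + 21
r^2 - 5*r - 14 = (r - 7)*(r + 2)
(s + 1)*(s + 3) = s^2 + 4*s + 3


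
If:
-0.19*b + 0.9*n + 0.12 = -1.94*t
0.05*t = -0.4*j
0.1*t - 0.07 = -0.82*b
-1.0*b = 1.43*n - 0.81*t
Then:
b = 0.09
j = 0.00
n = -0.07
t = -0.02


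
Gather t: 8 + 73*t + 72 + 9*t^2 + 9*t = 9*t^2 + 82*t + 80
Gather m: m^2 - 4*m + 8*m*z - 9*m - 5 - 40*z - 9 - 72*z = m^2 + m*(8*z - 13) - 112*z - 14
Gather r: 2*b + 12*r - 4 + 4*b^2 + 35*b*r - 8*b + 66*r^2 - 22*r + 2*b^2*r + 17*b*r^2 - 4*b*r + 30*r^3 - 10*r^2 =4*b^2 - 6*b + 30*r^3 + r^2*(17*b + 56) + r*(2*b^2 + 31*b - 10) - 4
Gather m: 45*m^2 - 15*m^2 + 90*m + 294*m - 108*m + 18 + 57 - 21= 30*m^2 + 276*m + 54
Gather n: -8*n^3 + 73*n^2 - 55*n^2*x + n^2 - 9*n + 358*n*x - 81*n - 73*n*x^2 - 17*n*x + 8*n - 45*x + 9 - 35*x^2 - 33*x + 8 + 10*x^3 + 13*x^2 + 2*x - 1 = -8*n^3 + n^2*(74 - 55*x) + n*(-73*x^2 + 341*x - 82) + 10*x^3 - 22*x^2 - 76*x + 16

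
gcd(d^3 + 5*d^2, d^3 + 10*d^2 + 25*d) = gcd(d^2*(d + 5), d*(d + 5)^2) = d^2 + 5*d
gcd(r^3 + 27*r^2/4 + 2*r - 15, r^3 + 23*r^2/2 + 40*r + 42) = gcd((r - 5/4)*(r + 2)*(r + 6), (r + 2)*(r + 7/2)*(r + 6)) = r^2 + 8*r + 12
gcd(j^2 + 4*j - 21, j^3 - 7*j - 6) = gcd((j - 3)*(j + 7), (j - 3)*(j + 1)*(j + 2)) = j - 3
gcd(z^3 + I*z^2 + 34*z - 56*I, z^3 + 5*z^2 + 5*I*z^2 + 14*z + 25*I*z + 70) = z^2 + 5*I*z + 14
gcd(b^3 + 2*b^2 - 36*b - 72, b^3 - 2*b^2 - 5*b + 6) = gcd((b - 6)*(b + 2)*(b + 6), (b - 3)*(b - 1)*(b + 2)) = b + 2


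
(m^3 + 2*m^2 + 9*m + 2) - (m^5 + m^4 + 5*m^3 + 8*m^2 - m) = -m^5 - m^4 - 4*m^3 - 6*m^2 + 10*m + 2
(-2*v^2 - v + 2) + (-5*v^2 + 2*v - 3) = -7*v^2 + v - 1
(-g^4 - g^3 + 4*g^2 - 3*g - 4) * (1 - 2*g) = 2*g^5 + g^4 - 9*g^3 + 10*g^2 + 5*g - 4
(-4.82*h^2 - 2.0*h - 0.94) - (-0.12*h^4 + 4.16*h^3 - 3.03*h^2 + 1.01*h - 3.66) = 0.12*h^4 - 4.16*h^3 - 1.79*h^2 - 3.01*h + 2.72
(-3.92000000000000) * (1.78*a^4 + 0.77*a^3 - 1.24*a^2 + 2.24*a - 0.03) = -6.9776*a^4 - 3.0184*a^3 + 4.8608*a^2 - 8.7808*a + 0.1176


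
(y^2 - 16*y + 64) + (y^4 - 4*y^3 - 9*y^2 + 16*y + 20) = y^4 - 4*y^3 - 8*y^2 + 84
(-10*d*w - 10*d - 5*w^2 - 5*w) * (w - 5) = -10*d*w^2 + 40*d*w + 50*d - 5*w^3 + 20*w^2 + 25*w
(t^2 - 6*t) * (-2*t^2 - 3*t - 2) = -2*t^4 + 9*t^3 + 16*t^2 + 12*t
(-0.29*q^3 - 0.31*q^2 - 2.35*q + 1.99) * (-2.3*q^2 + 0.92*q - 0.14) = 0.667*q^5 + 0.4462*q^4 + 5.1604*q^3 - 6.6956*q^2 + 2.1598*q - 0.2786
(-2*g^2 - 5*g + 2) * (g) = -2*g^3 - 5*g^2 + 2*g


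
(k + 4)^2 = k^2 + 8*k + 16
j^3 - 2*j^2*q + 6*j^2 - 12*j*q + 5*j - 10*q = (j + 1)*(j + 5)*(j - 2*q)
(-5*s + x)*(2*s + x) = -10*s^2 - 3*s*x + x^2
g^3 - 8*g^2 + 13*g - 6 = (g - 6)*(g - 1)^2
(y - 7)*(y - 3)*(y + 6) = y^3 - 4*y^2 - 39*y + 126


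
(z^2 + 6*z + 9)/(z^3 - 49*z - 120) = (z + 3)/(z^2 - 3*z - 40)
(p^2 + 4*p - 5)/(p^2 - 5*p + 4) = (p + 5)/(p - 4)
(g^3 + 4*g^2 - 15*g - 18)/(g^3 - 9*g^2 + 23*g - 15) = (g^2 + 7*g + 6)/(g^2 - 6*g + 5)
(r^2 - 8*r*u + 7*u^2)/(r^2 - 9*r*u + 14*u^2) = (r - u)/(r - 2*u)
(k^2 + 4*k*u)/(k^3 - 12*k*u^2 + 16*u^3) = k/(k^2 - 4*k*u + 4*u^2)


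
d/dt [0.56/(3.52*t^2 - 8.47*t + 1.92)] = (4.7432 - 3.9424*t)/(3.52*t^2 - 8.47*t + 1.92)^2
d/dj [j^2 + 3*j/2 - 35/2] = 2*j + 3/2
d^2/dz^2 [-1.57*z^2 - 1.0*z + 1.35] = -3.14000000000000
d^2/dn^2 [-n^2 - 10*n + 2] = -2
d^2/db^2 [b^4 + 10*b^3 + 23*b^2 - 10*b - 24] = 12*b^2 + 60*b + 46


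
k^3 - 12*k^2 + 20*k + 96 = (k - 8)*(k - 6)*(k + 2)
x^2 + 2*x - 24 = (x - 4)*(x + 6)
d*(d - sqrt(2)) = d^2 - sqrt(2)*d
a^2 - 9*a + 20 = (a - 5)*(a - 4)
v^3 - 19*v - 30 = (v - 5)*(v + 2)*(v + 3)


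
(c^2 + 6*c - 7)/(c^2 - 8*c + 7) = (c + 7)/(c - 7)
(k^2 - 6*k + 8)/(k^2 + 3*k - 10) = (k - 4)/(k + 5)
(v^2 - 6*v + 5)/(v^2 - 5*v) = (v - 1)/v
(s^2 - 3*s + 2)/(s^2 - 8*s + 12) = (s - 1)/(s - 6)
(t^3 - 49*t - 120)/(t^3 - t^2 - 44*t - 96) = (t + 5)/(t + 4)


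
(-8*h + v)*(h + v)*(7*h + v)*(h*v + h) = -56*h^4*v - 56*h^4 - 57*h^3*v^2 - 57*h^3*v + h*v^4 + h*v^3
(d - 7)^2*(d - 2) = d^3 - 16*d^2 + 77*d - 98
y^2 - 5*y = y*(y - 5)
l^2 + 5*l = l*(l + 5)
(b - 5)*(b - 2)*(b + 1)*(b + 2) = b^4 - 4*b^3 - 9*b^2 + 16*b + 20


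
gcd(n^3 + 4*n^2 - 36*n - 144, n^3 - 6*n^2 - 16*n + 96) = n^2 - 2*n - 24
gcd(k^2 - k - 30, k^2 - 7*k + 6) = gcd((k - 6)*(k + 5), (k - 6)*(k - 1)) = k - 6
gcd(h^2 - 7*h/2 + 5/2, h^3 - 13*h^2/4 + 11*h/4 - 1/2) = h - 1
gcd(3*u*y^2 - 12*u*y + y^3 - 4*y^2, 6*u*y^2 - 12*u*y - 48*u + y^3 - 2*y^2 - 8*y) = y - 4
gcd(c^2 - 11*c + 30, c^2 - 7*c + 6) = c - 6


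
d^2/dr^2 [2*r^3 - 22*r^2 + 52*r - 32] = 12*r - 44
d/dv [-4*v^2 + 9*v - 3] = 9 - 8*v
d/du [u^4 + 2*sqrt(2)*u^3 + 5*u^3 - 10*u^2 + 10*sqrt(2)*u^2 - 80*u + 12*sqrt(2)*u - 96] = 4*u^3 + 6*sqrt(2)*u^2 + 15*u^2 - 20*u + 20*sqrt(2)*u - 80 + 12*sqrt(2)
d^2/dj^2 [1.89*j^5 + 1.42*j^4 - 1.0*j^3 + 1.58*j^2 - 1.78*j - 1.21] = 37.8*j^3 + 17.04*j^2 - 6.0*j + 3.16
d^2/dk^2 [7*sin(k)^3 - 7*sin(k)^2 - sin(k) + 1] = -63*sin(k)^3 + 28*sin(k)^2 + 43*sin(k) - 14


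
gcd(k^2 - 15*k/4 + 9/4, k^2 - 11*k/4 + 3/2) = k - 3/4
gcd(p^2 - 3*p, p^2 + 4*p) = p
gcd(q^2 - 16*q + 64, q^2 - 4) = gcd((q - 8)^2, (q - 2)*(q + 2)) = 1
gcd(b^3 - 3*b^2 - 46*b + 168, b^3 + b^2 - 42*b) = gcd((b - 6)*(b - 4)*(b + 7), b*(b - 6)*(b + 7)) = b^2 + b - 42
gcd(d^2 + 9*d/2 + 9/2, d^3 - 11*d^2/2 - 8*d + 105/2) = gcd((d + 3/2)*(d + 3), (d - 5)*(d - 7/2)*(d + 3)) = d + 3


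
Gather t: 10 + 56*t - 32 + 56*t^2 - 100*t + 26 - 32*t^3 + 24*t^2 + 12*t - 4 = -32*t^3 + 80*t^2 - 32*t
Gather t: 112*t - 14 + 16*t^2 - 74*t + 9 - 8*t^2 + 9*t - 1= 8*t^2 + 47*t - 6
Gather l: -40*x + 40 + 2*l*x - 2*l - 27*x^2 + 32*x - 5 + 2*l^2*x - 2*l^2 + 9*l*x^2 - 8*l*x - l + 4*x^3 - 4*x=l^2*(2*x - 2) + l*(9*x^2 - 6*x - 3) + 4*x^3 - 27*x^2 - 12*x + 35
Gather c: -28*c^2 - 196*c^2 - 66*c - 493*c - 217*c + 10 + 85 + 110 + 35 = -224*c^2 - 776*c + 240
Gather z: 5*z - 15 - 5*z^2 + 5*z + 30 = -5*z^2 + 10*z + 15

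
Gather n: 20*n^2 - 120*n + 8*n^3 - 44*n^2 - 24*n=8*n^3 - 24*n^2 - 144*n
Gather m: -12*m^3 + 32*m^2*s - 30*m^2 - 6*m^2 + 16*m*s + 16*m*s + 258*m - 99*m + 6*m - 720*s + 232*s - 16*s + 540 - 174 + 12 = -12*m^3 + m^2*(32*s - 36) + m*(32*s + 165) - 504*s + 378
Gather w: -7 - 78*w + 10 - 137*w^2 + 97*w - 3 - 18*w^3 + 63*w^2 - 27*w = -18*w^3 - 74*w^2 - 8*w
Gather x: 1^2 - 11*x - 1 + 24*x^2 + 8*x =24*x^2 - 3*x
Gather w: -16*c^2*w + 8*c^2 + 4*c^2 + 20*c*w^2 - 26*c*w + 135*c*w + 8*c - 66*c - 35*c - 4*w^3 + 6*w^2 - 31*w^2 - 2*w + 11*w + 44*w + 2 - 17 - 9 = 12*c^2 - 93*c - 4*w^3 + w^2*(20*c - 25) + w*(-16*c^2 + 109*c + 53) - 24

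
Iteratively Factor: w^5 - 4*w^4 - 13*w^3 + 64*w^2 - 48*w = (w + 4)*(w^4 - 8*w^3 + 19*w^2 - 12*w) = (w - 4)*(w + 4)*(w^3 - 4*w^2 + 3*w) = w*(w - 4)*(w + 4)*(w^2 - 4*w + 3) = w*(w - 4)*(w - 3)*(w + 4)*(w - 1)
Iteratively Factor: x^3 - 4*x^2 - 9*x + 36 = (x - 3)*(x^2 - x - 12) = (x - 3)*(x + 3)*(x - 4)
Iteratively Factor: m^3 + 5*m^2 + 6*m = (m)*(m^2 + 5*m + 6) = m*(m + 2)*(m + 3)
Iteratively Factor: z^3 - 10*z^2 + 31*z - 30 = (z - 5)*(z^2 - 5*z + 6) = (z - 5)*(z - 3)*(z - 2)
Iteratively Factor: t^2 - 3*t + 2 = (t - 2)*(t - 1)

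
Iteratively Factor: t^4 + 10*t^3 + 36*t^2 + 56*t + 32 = (t + 2)*(t^3 + 8*t^2 + 20*t + 16) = (t + 2)^2*(t^2 + 6*t + 8) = (t + 2)^3*(t + 4)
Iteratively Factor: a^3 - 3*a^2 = (a)*(a^2 - 3*a) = a^2*(a - 3)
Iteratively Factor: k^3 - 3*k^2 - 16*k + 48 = (k - 4)*(k^2 + k - 12) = (k - 4)*(k - 3)*(k + 4)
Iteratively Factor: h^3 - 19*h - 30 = (h + 2)*(h^2 - 2*h - 15) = (h + 2)*(h + 3)*(h - 5)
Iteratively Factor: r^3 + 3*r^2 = (r)*(r^2 + 3*r) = r^2*(r + 3)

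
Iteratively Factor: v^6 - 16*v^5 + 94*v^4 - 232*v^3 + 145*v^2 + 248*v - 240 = (v + 1)*(v^5 - 17*v^4 + 111*v^3 - 343*v^2 + 488*v - 240) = (v - 4)*(v + 1)*(v^4 - 13*v^3 + 59*v^2 - 107*v + 60) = (v - 4)*(v - 3)*(v + 1)*(v^3 - 10*v^2 + 29*v - 20) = (v - 5)*(v - 4)*(v - 3)*(v + 1)*(v^2 - 5*v + 4) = (v - 5)*(v - 4)^2*(v - 3)*(v + 1)*(v - 1)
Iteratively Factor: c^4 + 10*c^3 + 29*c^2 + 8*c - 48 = (c + 4)*(c^3 + 6*c^2 + 5*c - 12) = (c - 1)*(c + 4)*(c^2 + 7*c + 12) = (c - 1)*(c + 3)*(c + 4)*(c + 4)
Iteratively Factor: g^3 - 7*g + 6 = (g - 1)*(g^2 + g - 6) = (g - 2)*(g - 1)*(g + 3)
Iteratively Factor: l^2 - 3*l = (l - 3)*(l)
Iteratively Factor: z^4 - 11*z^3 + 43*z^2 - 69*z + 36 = (z - 3)*(z^3 - 8*z^2 + 19*z - 12) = (z - 3)^2*(z^2 - 5*z + 4) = (z - 4)*(z - 3)^2*(z - 1)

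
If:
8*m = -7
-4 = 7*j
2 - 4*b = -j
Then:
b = 5/14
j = -4/7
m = -7/8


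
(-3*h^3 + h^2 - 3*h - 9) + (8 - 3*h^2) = -3*h^3 - 2*h^2 - 3*h - 1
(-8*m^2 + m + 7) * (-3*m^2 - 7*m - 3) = 24*m^4 + 53*m^3 - 4*m^2 - 52*m - 21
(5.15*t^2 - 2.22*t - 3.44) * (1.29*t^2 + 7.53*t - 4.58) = 6.6435*t^4 + 35.9157*t^3 - 44.7412*t^2 - 15.7356*t + 15.7552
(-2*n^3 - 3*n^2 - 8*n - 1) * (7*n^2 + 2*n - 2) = -14*n^5 - 25*n^4 - 58*n^3 - 17*n^2 + 14*n + 2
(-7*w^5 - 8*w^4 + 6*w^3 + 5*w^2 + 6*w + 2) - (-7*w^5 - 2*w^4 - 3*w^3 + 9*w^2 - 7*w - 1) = -6*w^4 + 9*w^3 - 4*w^2 + 13*w + 3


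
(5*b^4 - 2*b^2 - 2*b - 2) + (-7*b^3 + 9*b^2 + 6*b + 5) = 5*b^4 - 7*b^3 + 7*b^2 + 4*b + 3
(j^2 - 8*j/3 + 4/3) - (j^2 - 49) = 151/3 - 8*j/3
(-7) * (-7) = 49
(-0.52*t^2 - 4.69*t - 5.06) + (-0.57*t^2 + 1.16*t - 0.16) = -1.09*t^2 - 3.53*t - 5.22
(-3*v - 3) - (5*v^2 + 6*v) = -5*v^2 - 9*v - 3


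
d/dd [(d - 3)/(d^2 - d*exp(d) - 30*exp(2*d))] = (d^2 - d*exp(d) + (d - 3)*(d*exp(d) - 2*d + 60*exp(2*d) + exp(d)) - 30*exp(2*d))/(-d^2 + d*exp(d) + 30*exp(2*d))^2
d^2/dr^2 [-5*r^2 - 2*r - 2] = -10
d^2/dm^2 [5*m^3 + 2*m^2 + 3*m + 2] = 30*m + 4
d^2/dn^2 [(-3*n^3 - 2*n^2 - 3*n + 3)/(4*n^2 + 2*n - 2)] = (-17*n^3 + 33*n^2 - 9*n + 4)/(8*n^6 + 12*n^5 - 6*n^4 - 11*n^3 + 3*n^2 + 3*n - 1)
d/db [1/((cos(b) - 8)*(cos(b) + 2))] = 2*(cos(b) - 3)*sin(b)/((cos(b) - 8)^2*(cos(b) + 2)^2)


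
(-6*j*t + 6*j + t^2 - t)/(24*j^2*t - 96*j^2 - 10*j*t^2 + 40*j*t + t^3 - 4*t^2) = (t - 1)/(-4*j*t + 16*j + t^2 - 4*t)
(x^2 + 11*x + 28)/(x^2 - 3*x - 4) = (x^2 + 11*x + 28)/(x^2 - 3*x - 4)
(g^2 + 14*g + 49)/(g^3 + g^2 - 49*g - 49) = (g + 7)/(g^2 - 6*g - 7)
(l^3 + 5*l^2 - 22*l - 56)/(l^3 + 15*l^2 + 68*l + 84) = (l - 4)/(l + 6)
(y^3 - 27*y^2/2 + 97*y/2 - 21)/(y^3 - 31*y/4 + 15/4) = 2*(y^2 - 13*y + 42)/(2*y^2 + y - 15)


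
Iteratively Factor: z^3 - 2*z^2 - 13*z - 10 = (z + 2)*(z^2 - 4*z - 5) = (z + 1)*(z + 2)*(z - 5)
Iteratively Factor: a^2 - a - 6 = (a + 2)*(a - 3)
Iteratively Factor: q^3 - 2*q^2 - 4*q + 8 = (q + 2)*(q^2 - 4*q + 4) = (q - 2)*(q + 2)*(q - 2)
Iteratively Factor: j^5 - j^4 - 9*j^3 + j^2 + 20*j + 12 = (j - 3)*(j^4 + 2*j^3 - 3*j^2 - 8*j - 4) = (j - 3)*(j - 2)*(j^3 + 4*j^2 + 5*j + 2) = (j - 3)*(j - 2)*(j + 2)*(j^2 + 2*j + 1) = (j - 3)*(j - 2)*(j + 1)*(j + 2)*(j + 1)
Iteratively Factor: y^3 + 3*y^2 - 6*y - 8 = (y + 4)*(y^2 - y - 2) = (y + 1)*(y + 4)*(y - 2)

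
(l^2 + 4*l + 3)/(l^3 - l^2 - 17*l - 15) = 1/(l - 5)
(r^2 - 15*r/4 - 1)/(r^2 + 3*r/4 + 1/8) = 2*(r - 4)/(2*r + 1)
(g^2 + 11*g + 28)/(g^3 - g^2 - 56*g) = (g + 4)/(g*(g - 8))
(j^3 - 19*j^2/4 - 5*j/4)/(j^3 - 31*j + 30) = j*(4*j + 1)/(4*(j^2 + 5*j - 6))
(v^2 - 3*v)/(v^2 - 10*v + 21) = v/(v - 7)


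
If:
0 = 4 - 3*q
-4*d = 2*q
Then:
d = -2/3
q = 4/3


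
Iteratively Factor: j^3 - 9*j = (j)*(j^2 - 9) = j*(j + 3)*(j - 3)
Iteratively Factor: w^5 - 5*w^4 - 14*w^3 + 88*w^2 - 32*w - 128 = (w - 4)*(w^4 - w^3 - 18*w^2 + 16*w + 32) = (w - 4)^2*(w^3 + 3*w^2 - 6*w - 8) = (w - 4)^2*(w + 1)*(w^2 + 2*w - 8) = (w - 4)^2*(w - 2)*(w + 1)*(w + 4)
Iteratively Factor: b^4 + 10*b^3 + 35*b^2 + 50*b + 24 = (b + 3)*(b^3 + 7*b^2 + 14*b + 8) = (b + 1)*(b + 3)*(b^2 + 6*b + 8) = (b + 1)*(b + 3)*(b + 4)*(b + 2)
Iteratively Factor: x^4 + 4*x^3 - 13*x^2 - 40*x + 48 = (x + 4)*(x^3 - 13*x + 12) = (x - 3)*(x + 4)*(x^2 + 3*x - 4) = (x - 3)*(x + 4)^2*(x - 1)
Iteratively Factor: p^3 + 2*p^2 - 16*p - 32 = (p + 4)*(p^2 - 2*p - 8) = (p + 2)*(p + 4)*(p - 4)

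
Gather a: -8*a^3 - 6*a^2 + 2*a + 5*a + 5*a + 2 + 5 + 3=-8*a^3 - 6*a^2 + 12*a + 10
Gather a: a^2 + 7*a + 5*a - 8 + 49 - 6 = a^2 + 12*a + 35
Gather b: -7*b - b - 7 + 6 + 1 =-8*b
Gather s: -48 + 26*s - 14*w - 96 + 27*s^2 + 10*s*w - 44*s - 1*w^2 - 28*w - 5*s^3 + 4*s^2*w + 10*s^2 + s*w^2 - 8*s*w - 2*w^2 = -5*s^3 + s^2*(4*w + 37) + s*(w^2 + 2*w - 18) - 3*w^2 - 42*w - 144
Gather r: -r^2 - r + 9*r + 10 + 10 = -r^2 + 8*r + 20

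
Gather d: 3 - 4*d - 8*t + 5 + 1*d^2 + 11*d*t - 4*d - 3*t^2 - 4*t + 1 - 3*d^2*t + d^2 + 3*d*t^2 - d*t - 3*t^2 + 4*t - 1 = d^2*(2 - 3*t) + d*(3*t^2 + 10*t - 8) - 6*t^2 - 8*t + 8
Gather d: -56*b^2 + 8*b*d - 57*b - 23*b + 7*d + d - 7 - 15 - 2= -56*b^2 - 80*b + d*(8*b + 8) - 24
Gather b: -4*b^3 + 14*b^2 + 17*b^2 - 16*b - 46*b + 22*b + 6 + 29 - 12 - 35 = -4*b^3 + 31*b^2 - 40*b - 12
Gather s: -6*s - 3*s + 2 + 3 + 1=6 - 9*s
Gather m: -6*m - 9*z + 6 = -6*m - 9*z + 6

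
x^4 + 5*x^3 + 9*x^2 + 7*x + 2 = (x + 1)^3*(x + 2)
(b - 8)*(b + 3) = b^2 - 5*b - 24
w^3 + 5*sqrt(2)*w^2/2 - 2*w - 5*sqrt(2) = (w - sqrt(2))*(w + sqrt(2))*(w + 5*sqrt(2)/2)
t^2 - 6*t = t*(t - 6)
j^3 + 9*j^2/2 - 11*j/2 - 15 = (j - 2)*(j + 3/2)*(j + 5)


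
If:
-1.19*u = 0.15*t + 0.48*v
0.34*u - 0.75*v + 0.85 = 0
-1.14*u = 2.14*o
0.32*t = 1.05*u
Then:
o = 0.15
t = -0.94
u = -0.29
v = 1.00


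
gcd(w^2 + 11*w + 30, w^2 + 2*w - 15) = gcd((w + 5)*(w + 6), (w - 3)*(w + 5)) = w + 5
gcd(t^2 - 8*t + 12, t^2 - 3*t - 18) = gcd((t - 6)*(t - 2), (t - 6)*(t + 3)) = t - 6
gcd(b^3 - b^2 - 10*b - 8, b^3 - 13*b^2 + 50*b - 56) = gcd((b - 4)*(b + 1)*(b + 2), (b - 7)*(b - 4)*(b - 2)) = b - 4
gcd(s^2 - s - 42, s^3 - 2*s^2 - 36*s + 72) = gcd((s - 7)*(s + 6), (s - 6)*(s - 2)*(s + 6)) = s + 6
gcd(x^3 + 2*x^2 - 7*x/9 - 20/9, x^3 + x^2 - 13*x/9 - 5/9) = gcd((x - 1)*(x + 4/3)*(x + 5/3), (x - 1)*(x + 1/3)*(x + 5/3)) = x^2 + 2*x/3 - 5/3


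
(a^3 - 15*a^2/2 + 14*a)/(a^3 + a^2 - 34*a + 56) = a*(2*a - 7)/(2*(a^2 + 5*a - 14))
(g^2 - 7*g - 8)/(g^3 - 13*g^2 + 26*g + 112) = (g + 1)/(g^2 - 5*g - 14)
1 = 1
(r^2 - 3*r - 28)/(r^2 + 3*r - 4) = (r - 7)/(r - 1)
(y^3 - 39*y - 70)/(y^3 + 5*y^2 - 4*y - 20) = (y - 7)/(y - 2)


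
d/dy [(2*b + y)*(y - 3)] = 2*b + 2*y - 3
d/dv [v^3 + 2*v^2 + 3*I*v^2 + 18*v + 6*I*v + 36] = 3*v^2 + v*(4 + 6*I) + 18 + 6*I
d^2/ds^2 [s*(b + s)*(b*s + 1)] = 2*b^2 + 6*b*s + 2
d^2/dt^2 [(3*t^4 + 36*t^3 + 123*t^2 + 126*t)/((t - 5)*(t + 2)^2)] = 60*(7*t^3 + 39*t^2 + 93*t + 37)/(t^6 - 9*t^5 - 3*t^4 + 153*t^3 + 30*t^2 - 900*t - 1000)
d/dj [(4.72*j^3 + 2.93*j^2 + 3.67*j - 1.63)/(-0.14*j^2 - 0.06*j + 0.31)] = (-0.6608*j^4 - 0.5664*j^3 + 4.7276*j^2 + 1.3602*j + 1.0399)/(0.0196*j^4 + 0.0168*j^3 - 0.0832*j^2 - 0.0372*j + 0.0961)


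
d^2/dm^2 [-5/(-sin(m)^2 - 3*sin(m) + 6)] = 5*(-4*sin(m)^4 - 9*sin(m)^3 - 27*sin(m)^2 + 30)/(sin(m)^2 + 3*sin(m) - 6)^3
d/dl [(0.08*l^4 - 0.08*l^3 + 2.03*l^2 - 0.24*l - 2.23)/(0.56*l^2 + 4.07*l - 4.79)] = (0.0896*l^5 + 0.932*l^4 - 2.184*l^3 + 9.5461*l^2 - 16.9498*l + 10.2257)/(0.3136*l^4 + 4.5584*l^3 + 11.2001*l^2 - 38.9906*l + 22.9441)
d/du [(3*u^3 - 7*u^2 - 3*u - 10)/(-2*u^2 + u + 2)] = (-6*u^4 + 6*u^3 + 5*u^2 - 68*u + 4)/(4*u^4 - 4*u^3 - 7*u^2 + 4*u + 4)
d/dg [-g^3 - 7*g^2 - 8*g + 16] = -3*g^2 - 14*g - 8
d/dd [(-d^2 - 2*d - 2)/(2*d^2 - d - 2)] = (5*d^2 + 12*d + 2)/(4*d^4 - 4*d^3 - 7*d^2 + 4*d + 4)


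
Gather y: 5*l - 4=5*l - 4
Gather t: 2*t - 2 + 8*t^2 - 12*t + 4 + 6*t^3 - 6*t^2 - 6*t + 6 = 6*t^3 + 2*t^2 - 16*t + 8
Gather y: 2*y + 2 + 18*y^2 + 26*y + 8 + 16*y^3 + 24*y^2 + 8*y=16*y^3 + 42*y^2 + 36*y + 10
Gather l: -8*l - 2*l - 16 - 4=-10*l - 20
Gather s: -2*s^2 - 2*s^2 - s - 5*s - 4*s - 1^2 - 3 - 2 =-4*s^2 - 10*s - 6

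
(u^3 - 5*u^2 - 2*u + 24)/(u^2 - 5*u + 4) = (u^2 - u - 6)/(u - 1)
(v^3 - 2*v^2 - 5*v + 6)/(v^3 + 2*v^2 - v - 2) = (v - 3)/(v + 1)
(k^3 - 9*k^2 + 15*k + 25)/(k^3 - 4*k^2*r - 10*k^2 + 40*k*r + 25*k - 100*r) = (-k - 1)/(-k + 4*r)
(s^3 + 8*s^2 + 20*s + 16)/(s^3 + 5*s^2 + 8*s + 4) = (s + 4)/(s + 1)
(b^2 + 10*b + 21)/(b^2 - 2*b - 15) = (b + 7)/(b - 5)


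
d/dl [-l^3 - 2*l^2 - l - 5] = -3*l^2 - 4*l - 1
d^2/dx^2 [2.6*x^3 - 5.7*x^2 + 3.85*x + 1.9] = 15.6*x - 11.4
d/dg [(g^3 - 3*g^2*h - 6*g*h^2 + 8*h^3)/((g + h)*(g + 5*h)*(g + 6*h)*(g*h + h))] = (3*(g + 1)*(g + h)*(g + 5*h)*(g + 6*h)*(g^2 - 2*g*h - 2*h^2) + (g + 1)*(g + h)*(g + 5*h)*(-g^3 + 3*g^2*h + 6*g*h^2 - 8*h^3) + (g + 1)*(g + h)*(g + 6*h)*(-g^3 + 3*g^2*h + 6*g*h^2 - 8*h^3) + (g + 1)*(g + 5*h)*(g + 6*h)*(-g^3 + 3*g^2*h + 6*g*h^2 - 8*h^3) - (g + h)*(g + 5*h)*(g + 6*h)*(g^3 - 3*g^2*h - 6*g*h^2 + 8*h^3))/(h*(g + 1)^2*(g + h)^2*(g + 5*h)^2*(g + 6*h)^2)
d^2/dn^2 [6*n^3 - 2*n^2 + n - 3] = 36*n - 4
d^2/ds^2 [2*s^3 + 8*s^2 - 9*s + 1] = 12*s + 16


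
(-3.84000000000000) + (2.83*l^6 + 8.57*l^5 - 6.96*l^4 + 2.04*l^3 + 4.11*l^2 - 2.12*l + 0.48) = 2.83*l^6 + 8.57*l^5 - 6.96*l^4 + 2.04*l^3 + 4.11*l^2 - 2.12*l - 3.36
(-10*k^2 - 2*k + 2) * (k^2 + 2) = -10*k^4 - 2*k^3 - 18*k^2 - 4*k + 4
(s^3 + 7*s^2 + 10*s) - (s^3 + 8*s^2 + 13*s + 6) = -s^2 - 3*s - 6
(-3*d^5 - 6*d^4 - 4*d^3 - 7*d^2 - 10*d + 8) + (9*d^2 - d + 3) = -3*d^5 - 6*d^4 - 4*d^3 + 2*d^2 - 11*d + 11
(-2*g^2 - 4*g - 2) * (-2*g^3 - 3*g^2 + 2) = 4*g^5 + 14*g^4 + 16*g^3 + 2*g^2 - 8*g - 4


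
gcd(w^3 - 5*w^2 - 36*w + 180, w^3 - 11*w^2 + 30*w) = w^2 - 11*w + 30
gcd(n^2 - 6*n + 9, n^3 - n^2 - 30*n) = 1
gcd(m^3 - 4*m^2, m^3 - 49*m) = m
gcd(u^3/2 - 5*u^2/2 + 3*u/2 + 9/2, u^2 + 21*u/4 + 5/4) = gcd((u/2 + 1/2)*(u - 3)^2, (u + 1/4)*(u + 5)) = 1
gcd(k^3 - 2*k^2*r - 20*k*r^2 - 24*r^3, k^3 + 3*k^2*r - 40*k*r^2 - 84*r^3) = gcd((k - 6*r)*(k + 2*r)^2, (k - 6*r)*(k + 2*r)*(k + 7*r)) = -k^2 + 4*k*r + 12*r^2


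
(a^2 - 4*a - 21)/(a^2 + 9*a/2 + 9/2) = 2*(a - 7)/(2*a + 3)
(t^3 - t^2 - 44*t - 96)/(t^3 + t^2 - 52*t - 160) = (t + 3)/(t + 5)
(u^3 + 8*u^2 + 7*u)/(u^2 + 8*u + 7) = u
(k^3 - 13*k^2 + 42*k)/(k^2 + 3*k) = (k^2 - 13*k + 42)/(k + 3)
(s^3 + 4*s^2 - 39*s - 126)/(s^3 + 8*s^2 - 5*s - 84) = (s^2 - 3*s - 18)/(s^2 + s - 12)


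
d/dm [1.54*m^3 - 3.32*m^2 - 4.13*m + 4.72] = 4.62*m^2 - 6.64*m - 4.13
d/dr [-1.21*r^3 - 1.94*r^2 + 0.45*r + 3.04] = -3.63*r^2 - 3.88*r + 0.45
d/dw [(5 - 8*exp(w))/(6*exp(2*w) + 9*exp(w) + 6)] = (16*exp(2*w) - 20*exp(w) - 31)*exp(w)/(3*(4*exp(4*w) + 12*exp(3*w) + 17*exp(2*w) + 12*exp(w) + 4))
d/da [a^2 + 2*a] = 2*a + 2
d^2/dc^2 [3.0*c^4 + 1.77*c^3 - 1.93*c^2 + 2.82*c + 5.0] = 36.0*c^2 + 10.62*c - 3.86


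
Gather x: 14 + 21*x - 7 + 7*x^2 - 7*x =7*x^2 + 14*x + 7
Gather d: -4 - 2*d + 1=-2*d - 3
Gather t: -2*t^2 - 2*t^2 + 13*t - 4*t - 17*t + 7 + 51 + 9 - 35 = -4*t^2 - 8*t + 32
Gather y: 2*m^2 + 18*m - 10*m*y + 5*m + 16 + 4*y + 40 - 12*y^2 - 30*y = 2*m^2 + 23*m - 12*y^2 + y*(-10*m - 26) + 56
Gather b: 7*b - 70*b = -63*b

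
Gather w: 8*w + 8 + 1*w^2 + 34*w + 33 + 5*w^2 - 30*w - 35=6*w^2 + 12*w + 6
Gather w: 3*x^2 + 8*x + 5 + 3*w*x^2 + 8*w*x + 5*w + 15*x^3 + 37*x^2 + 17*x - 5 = w*(3*x^2 + 8*x + 5) + 15*x^3 + 40*x^2 + 25*x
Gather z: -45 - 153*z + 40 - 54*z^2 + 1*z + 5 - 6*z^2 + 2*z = -60*z^2 - 150*z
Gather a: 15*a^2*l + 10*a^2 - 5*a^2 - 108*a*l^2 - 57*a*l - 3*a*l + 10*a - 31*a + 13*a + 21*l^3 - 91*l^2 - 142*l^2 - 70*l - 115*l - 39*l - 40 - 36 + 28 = a^2*(15*l + 5) + a*(-108*l^2 - 60*l - 8) + 21*l^3 - 233*l^2 - 224*l - 48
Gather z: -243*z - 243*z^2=-243*z^2 - 243*z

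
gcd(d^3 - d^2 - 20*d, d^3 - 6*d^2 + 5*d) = d^2 - 5*d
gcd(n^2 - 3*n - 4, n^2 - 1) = n + 1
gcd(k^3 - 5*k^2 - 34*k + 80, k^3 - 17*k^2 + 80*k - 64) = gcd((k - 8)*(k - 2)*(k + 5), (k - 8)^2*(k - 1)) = k - 8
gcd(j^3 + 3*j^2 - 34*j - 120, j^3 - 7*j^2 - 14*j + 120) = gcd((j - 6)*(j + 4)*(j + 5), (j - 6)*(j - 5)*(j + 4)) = j^2 - 2*j - 24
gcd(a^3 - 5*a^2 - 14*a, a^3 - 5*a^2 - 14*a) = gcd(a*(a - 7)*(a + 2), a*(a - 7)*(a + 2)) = a^3 - 5*a^2 - 14*a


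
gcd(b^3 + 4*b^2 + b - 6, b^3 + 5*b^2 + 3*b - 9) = b^2 + 2*b - 3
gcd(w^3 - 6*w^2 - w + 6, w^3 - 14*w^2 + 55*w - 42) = w^2 - 7*w + 6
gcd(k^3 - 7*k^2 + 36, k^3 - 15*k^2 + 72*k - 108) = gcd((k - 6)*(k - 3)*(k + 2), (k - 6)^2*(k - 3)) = k^2 - 9*k + 18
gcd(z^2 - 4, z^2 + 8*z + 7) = 1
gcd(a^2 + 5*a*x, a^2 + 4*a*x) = a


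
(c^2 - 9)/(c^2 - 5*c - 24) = (c - 3)/(c - 8)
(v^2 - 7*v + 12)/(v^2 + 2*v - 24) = (v - 3)/(v + 6)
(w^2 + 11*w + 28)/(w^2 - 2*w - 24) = (w + 7)/(w - 6)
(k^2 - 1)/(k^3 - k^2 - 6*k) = (1 - k^2)/(k*(-k^2 + k + 6))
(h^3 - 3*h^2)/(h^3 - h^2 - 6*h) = h/(h + 2)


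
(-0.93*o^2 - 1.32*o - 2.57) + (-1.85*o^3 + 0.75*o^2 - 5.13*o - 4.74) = -1.85*o^3 - 0.18*o^2 - 6.45*o - 7.31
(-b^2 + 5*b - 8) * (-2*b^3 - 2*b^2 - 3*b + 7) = 2*b^5 - 8*b^4 + 9*b^3 - 6*b^2 + 59*b - 56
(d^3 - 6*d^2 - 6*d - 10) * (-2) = -2*d^3 + 12*d^2 + 12*d + 20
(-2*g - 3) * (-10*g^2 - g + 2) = 20*g^3 + 32*g^2 - g - 6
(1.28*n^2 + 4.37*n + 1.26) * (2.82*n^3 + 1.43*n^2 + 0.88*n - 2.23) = 3.6096*n^5 + 14.1538*n^4 + 10.9287*n^3 + 2.793*n^2 - 8.6363*n - 2.8098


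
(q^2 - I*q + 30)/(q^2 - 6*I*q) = (q + 5*I)/q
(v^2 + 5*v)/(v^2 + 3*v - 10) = v/(v - 2)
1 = 1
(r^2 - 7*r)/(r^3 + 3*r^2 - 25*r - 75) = r*(r - 7)/(r^3 + 3*r^2 - 25*r - 75)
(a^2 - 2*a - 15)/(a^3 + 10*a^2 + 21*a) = (a - 5)/(a*(a + 7))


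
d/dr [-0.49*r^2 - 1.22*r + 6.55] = -0.98*r - 1.22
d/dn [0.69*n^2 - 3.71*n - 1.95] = 1.38*n - 3.71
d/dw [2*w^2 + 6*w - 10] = 4*w + 6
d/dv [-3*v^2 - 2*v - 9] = -6*v - 2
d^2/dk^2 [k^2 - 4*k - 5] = 2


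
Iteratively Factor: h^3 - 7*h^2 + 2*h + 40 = (h - 4)*(h^2 - 3*h - 10) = (h - 4)*(h + 2)*(h - 5)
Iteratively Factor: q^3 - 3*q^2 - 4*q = (q)*(q^2 - 3*q - 4) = q*(q + 1)*(q - 4)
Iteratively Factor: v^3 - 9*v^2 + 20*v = (v - 5)*(v^2 - 4*v) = (v - 5)*(v - 4)*(v)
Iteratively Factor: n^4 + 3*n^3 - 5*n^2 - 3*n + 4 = (n - 1)*(n^3 + 4*n^2 - n - 4) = (n - 1)^2*(n^2 + 5*n + 4) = (n - 1)^2*(n + 4)*(n + 1)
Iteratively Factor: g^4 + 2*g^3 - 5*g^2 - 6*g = (g + 1)*(g^3 + g^2 - 6*g) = g*(g + 1)*(g^2 + g - 6) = g*(g - 2)*(g + 1)*(g + 3)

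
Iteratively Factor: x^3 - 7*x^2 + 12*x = (x - 3)*(x^2 - 4*x) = (x - 4)*(x - 3)*(x)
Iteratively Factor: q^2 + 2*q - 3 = (q + 3)*(q - 1)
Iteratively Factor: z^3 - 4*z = (z - 2)*(z^2 + 2*z) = (z - 2)*(z + 2)*(z)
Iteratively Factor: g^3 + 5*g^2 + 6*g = (g + 3)*(g^2 + 2*g) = g*(g + 3)*(g + 2)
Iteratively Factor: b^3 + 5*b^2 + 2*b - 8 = (b - 1)*(b^2 + 6*b + 8) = (b - 1)*(b + 2)*(b + 4)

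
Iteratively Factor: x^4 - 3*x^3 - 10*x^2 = (x + 2)*(x^3 - 5*x^2) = (x - 5)*(x + 2)*(x^2) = x*(x - 5)*(x + 2)*(x)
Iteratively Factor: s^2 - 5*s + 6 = (s - 3)*(s - 2)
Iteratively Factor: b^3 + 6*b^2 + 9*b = (b)*(b^2 + 6*b + 9) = b*(b + 3)*(b + 3)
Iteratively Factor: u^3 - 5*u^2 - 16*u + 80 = (u - 4)*(u^2 - u - 20) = (u - 5)*(u - 4)*(u + 4)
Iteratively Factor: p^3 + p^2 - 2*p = (p - 1)*(p^2 + 2*p) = (p - 1)*(p + 2)*(p)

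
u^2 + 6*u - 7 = (u - 1)*(u + 7)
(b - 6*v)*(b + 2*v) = b^2 - 4*b*v - 12*v^2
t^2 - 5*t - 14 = (t - 7)*(t + 2)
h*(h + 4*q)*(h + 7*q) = h^3 + 11*h^2*q + 28*h*q^2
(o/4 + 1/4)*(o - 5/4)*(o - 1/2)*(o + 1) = o^4/4 + o^3/16 - 15*o^2/32 - o/8 + 5/32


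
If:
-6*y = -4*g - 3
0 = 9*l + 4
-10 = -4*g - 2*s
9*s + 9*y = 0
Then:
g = 33/8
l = -4/9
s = -13/4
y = 13/4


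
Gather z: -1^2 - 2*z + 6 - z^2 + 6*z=-z^2 + 4*z + 5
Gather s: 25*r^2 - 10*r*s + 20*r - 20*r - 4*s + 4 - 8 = 25*r^2 + s*(-10*r - 4) - 4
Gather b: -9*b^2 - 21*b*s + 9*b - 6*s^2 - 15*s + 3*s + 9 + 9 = -9*b^2 + b*(9 - 21*s) - 6*s^2 - 12*s + 18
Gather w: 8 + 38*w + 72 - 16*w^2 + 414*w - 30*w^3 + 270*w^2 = -30*w^3 + 254*w^2 + 452*w + 80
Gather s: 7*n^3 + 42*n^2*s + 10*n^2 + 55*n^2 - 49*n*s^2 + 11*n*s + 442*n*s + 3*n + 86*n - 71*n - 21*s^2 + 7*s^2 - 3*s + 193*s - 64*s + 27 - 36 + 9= 7*n^3 + 65*n^2 + 18*n + s^2*(-49*n - 14) + s*(42*n^2 + 453*n + 126)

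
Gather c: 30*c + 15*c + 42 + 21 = 45*c + 63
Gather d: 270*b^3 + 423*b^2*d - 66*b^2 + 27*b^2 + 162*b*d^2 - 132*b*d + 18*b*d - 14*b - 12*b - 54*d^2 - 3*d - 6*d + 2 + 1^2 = 270*b^3 - 39*b^2 - 26*b + d^2*(162*b - 54) + d*(423*b^2 - 114*b - 9) + 3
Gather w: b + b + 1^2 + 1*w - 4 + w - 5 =2*b + 2*w - 8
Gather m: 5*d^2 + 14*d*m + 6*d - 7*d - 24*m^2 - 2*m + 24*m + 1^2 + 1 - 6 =5*d^2 - d - 24*m^2 + m*(14*d + 22) - 4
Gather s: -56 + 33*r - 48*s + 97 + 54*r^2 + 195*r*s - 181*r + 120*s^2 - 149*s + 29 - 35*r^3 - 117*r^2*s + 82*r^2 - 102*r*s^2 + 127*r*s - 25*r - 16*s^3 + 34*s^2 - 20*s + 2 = -35*r^3 + 136*r^2 - 173*r - 16*s^3 + s^2*(154 - 102*r) + s*(-117*r^2 + 322*r - 217) + 72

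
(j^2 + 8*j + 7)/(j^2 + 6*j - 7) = (j + 1)/(j - 1)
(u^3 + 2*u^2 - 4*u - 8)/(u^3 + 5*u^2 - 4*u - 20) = (u + 2)/(u + 5)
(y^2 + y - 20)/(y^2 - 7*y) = (y^2 + y - 20)/(y*(y - 7))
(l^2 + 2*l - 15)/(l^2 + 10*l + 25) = (l - 3)/(l + 5)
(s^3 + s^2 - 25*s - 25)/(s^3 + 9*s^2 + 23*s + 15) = (s - 5)/(s + 3)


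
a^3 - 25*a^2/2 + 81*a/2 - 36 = (a - 8)*(a - 3)*(a - 3/2)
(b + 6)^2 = b^2 + 12*b + 36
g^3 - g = g*(g - 1)*(g + 1)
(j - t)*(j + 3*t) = j^2 + 2*j*t - 3*t^2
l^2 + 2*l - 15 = (l - 3)*(l + 5)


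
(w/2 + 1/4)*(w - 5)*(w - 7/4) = w^3/2 - 25*w^2/8 + 43*w/16 + 35/16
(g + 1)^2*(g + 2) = g^3 + 4*g^2 + 5*g + 2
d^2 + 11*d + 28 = (d + 4)*(d + 7)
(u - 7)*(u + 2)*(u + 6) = u^3 + u^2 - 44*u - 84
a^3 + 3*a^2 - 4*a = a*(a - 1)*(a + 4)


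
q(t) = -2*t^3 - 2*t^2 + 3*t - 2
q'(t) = -6*t^2 - 4*t + 3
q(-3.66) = 58.28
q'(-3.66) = -62.73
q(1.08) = -3.61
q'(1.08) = -8.32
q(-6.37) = 414.69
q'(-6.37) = -214.98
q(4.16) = -168.11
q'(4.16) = -117.47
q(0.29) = -1.35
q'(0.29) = 1.34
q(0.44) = -1.24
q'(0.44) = 0.08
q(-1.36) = -4.75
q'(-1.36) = -2.66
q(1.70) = -12.51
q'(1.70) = -21.14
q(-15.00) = 6253.00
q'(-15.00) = -1287.00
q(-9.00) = 1267.00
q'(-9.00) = -447.00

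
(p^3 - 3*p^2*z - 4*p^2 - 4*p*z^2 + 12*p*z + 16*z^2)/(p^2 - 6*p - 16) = (-p^3 + 3*p^2*z + 4*p^2 + 4*p*z^2 - 12*p*z - 16*z^2)/(-p^2 + 6*p + 16)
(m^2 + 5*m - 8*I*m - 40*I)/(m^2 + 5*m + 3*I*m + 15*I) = (m - 8*I)/(m + 3*I)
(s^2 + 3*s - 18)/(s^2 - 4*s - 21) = (-s^2 - 3*s + 18)/(-s^2 + 4*s + 21)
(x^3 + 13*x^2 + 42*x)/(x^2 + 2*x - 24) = x*(x + 7)/(x - 4)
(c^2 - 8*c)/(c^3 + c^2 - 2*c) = (c - 8)/(c^2 + c - 2)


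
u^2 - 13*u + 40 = (u - 8)*(u - 5)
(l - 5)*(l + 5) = l^2 - 25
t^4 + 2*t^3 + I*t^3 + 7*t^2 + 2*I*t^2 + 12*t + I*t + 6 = (t + 1)^2*(t - 2*I)*(t + 3*I)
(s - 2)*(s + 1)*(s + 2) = s^3 + s^2 - 4*s - 4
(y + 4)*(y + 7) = y^2 + 11*y + 28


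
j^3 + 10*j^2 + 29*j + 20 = (j + 1)*(j + 4)*(j + 5)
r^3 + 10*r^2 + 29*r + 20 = (r + 1)*(r + 4)*(r + 5)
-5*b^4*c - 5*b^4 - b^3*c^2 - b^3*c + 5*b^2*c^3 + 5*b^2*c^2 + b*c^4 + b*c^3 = (-b + c)*(b + c)*(5*b + c)*(b*c + b)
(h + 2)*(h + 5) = h^2 + 7*h + 10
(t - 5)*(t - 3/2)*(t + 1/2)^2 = t^4 - 11*t^3/2 + 5*t^2/4 + 47*t/8 + 15/8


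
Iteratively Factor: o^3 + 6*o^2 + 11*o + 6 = (o + 2)*(o^2 + 4*o + 3) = (o + 2)*(o + 3)*(o + 1)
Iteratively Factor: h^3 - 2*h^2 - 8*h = (h)*(h^2 - 2*h - 8) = h*(h + 2)*(h - 4)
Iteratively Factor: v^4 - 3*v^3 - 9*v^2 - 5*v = (v + 1)*(v^3 - 4*v^2 - 5*v) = v*(v + 1)*(v^2 - 4*v - 5) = v*(v - 5)*(v + 1)*(v + 1)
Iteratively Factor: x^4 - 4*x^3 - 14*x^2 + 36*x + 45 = (x - 5)*(x^3 + x^2 - 9*x - 9) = (x - 5)*(x + 3)*(x^2 - 2*x - 3) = (x - 5)*(x - 3)*(x + 3)*(x + 1)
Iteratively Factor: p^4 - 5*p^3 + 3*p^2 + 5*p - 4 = (p + 1)*(p^3 - 6*p^2 + 9*p - 4) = (p - 1)*(p + 1)*(p^2 - 5*p + 4) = (p - 1)^2*(p + 1)*(p - 4)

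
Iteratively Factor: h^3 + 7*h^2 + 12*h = (h)*(h^2 + 7*h + 12) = h*(h + 4)*(h + 3)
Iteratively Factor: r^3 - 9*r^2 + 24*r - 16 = (r - 4)*(r^2 - 5*r + 4) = (r - 4)^2*(r - 1)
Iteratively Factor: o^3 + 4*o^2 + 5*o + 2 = (o + 1)*(o^2 + 3*o + 2) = (o + 1)*(o + 2)*(o + 1)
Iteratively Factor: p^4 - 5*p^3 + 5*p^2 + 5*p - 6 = (p - 2)*(p^3 - 3*p^2 - p + 3) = (p - 2)*(p + 1)*(p^2 - 4*p + 3) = (p - 3)*(p - 2)*(p + 1)*(p - 1)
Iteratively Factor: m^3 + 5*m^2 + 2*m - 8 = (m + 2)*(m^2 + 3*m - 4) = (m + 2)*(m + 4)*(m - 1)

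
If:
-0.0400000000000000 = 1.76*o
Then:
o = -0.02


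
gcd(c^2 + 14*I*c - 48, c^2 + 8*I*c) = c + 8*I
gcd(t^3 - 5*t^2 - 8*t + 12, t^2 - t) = t - 1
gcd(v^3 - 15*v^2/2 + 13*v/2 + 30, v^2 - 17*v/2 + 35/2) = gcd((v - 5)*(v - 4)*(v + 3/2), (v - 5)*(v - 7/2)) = v - 5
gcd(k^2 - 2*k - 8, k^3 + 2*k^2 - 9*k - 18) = k + 2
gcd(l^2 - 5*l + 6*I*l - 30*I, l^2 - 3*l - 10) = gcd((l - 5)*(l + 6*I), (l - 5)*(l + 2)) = l - 5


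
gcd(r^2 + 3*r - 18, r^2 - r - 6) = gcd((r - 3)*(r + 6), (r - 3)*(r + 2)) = r - 3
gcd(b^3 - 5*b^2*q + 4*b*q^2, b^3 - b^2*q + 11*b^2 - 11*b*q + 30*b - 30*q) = -b + q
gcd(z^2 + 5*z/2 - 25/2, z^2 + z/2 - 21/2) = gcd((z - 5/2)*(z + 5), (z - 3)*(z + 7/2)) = 1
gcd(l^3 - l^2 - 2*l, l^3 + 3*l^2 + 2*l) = l^2 + l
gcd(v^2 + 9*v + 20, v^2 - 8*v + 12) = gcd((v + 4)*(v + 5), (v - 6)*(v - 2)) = 1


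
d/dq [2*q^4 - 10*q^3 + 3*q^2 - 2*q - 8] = 8*q^3 - 30*q^2 + 6*q - 2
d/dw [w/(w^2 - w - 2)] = (w^2 - w*(2*w - 1) - w - 2)/(-w^2 + w + 2)^2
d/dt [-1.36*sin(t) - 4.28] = -1.36*cos(t)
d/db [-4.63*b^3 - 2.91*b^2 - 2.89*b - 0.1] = -13.89*b^2 - 5.82*b - 2.89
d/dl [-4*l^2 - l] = -8*l - 1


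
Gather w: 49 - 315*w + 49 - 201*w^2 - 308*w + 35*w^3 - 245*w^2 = 35*w^3 - 446*w^2 - 623*w + 98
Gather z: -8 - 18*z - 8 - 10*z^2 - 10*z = -10*z^2 - 28*z - 16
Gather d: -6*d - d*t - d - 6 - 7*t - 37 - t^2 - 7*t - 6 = d*(-t - 7) - t^2 - 14*t - 49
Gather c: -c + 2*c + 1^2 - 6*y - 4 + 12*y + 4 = c + 6*y + 1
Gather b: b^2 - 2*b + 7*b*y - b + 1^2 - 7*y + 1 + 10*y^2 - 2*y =b^2 + b*(7*y - 3) + 10*y^2 - 9*y + 2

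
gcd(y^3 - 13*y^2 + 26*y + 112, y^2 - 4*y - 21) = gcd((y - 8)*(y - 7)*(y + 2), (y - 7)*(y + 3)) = y - 7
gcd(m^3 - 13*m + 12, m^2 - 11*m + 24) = m - 3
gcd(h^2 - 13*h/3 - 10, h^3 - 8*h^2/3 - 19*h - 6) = h - 6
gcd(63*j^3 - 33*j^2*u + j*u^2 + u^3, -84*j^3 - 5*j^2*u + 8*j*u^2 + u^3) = -21*j^2 + 4*j*u + u^2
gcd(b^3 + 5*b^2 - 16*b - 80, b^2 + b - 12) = b + 4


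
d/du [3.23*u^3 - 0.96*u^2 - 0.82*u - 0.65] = 9.69*u^2 - 1.92*u - 0.82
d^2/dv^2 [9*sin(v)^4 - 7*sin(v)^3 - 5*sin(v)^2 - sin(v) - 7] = -144*sin(v)^4 + 63*sin(v)^3 + 128*sin(v)^2 - 41*sin(v) - 10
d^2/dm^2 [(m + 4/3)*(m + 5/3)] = 2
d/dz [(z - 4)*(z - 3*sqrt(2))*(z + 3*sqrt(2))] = 3*z^2 - 8*z - 18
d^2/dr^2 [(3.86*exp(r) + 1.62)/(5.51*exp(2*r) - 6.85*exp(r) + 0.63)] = (117.189986*exp(4*r) + 342.423358*exp(3*r) - 263.828718*exp(2*r) + 70.178256*exp(r) + 8.523144)*exp(r)/(167.284151*exp(6*r) - 623.900055*exp(5*r) + 833.009514*exp(4*r) - 464.089555*exp(3*r) + 95.244282*exp(2*r) - 8.156295*exp(r) + 0.250047)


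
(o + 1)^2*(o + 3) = o^3 + 5*o^2 + 7*o + 3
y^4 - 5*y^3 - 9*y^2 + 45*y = y*(y - 5)*(y - 3)*(y + 3)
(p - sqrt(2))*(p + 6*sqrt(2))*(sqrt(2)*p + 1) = sqrt(2)*p^3 + 11*p^2 - 7*sqrt(2)*p - 12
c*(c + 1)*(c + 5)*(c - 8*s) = c^4 - 8*c^3*s + 6*c^3 - 48*c^2*s + 5*c^2 - 40*c*s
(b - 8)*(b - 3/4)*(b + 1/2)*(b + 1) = b^4 - 29*b^3/4 - 53*b^2/8 + 37*b/8 + 3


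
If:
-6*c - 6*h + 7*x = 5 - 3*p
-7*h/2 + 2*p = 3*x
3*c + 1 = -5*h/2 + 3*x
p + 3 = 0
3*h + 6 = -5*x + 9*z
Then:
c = 413/39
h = -84/13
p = -3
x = 72/13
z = 62/39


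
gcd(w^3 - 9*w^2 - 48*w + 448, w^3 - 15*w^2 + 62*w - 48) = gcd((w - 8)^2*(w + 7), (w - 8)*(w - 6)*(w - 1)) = w - 8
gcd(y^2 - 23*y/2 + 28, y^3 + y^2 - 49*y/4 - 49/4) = y - 7/2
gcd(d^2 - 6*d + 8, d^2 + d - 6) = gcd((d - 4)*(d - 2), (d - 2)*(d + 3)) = d - 2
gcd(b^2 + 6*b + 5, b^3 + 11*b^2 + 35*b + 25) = b^2 + 6*b + 5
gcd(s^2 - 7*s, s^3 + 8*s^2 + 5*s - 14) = 1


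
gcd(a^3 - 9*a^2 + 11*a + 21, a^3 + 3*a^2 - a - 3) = a + 1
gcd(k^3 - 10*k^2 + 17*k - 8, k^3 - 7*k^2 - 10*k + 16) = k^2 - 9*k + 8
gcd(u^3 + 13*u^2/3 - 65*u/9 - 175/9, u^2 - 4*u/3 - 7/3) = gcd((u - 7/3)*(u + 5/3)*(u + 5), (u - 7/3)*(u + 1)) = u - 7/3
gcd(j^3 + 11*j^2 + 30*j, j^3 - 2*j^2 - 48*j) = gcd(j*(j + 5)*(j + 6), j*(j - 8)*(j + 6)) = j^2 + 6*j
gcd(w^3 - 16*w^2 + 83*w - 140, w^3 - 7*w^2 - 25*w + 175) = w^2 - 12*w + 35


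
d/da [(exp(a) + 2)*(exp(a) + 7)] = (2*exp(a) + 9)*exp(a)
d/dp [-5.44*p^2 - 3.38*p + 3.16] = -10.88*p - 3.38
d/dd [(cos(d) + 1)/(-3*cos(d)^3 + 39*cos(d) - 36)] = (-3*cos(d) - 3*cos(2*d) - cos(3*d) + 47)*sin(d)/(6*(cos(d)^3 - 13*cos(d) + 12)^2)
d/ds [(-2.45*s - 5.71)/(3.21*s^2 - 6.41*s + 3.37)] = (7.8645*s^2 + 36.6582*s - 44.8576)/(10.3041*s^4 - 41.1522*s^3 + 62.7235*s^2 - 43.2034*s + 11.3569)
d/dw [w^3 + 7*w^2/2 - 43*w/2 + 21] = 3*w^2 + 7*w - 43/2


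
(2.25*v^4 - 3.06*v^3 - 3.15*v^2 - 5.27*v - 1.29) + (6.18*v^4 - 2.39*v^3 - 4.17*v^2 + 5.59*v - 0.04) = 8.43*v^4 - 5.45*v^3 - 7.32*v^2 + 0.32*v - 1.33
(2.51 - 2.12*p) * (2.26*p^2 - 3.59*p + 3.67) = -4.7912*p^3 + 13.2834*p^2 - 16.7913*p + 9.2117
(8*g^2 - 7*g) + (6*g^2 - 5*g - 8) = 14*g^2 - 12*g - 8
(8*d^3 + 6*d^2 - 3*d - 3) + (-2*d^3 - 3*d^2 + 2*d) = 6*d^3 + 3*d^2 - d - 3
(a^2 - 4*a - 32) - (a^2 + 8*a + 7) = -12*a - 39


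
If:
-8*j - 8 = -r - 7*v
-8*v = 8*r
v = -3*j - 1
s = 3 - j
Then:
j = -7/13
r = -8/13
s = 46/13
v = 8/13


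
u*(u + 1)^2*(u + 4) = u^4 + 6*u^3 + 9*u^2 + 4*u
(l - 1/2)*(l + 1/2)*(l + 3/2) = l^3 + 3*l^2/2 - l/4 - 3/8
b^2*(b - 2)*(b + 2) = b^4 - 4*b^2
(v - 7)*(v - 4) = v^2 - 11*v + 28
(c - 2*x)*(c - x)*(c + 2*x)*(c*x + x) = c^4*x - c^3*x^2 + c^3*x - 4*c^2*x^3 - c^2*x^2 + 4*c*x^4 - 4*c*x^3 + 4*x^4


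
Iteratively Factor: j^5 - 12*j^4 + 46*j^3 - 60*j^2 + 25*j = (j - 5)*(j^4 - 7*j^3 + 11*j^2 - 5*j) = j*(j - 5)*(j^3 - 7*j^2 + 11*j - 5) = j*(j - 5)*(j - 1)*(j^2 - 6*j + 5) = j*(j - 5)^2*(j - 1)*(j - 1)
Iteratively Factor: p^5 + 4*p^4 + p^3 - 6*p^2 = (p + 3)*(p^4 + p^3 - 2*p^2) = p*(p + 3)*(p^3 + p^2 - 2*p) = p*(p + 2)*(p + 3)*(p^2 - p) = p*(p - 1)*(p + 2)*(p + 3)*(p)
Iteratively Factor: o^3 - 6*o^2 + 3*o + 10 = (o - 2)*(o^2 - 4*o - 5) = (o - 5)*(o - 2)*(o + 1)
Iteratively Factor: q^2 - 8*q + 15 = (q - 3)*(q - 5)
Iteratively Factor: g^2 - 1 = (g - 1)*(g + 1)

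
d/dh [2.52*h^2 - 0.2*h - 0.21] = 5.04*h - 0.2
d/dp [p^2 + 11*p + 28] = 2*p + 11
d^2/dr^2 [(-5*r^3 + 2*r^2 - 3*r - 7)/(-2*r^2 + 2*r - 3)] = 2*(-6*r^3 + 30*r^2 - 3*r - 14)/(8*r^6 - 24*r^5 + 60*r^4 - 80*r^3 + 90*r^2 - 54*r + 27)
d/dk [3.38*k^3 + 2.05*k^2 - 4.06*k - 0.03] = 10.14*k^2 + 4.1*k - 4.06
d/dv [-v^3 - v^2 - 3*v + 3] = -3*v^2 - 2*v - 3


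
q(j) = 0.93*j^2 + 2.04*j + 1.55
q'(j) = 1.86*j + 2.04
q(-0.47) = 0.80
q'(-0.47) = 1.17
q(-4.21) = 9.45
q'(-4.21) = -5.79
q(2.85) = 14.92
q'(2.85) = 7.34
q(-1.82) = 0.92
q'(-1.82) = -1.35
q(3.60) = 20.95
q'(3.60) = 8.74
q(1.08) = 4.84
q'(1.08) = 4.05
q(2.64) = 13.42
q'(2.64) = 6.95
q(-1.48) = 0.57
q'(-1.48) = -0.71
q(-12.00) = 110.99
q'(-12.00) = -20.28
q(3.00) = 16.04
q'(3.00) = 7.62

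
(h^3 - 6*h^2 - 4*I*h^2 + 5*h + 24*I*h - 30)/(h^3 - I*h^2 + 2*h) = (h^2 - h*(6 + 5*I) + 30*I)/(h*(h - 2*I))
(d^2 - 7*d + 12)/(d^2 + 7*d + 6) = (d^2 - 7*d + 12)/(d^2 + 7*d + 6)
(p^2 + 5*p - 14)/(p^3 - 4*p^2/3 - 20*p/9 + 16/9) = 9*(p + 7)/(9*p^2 + 6*p - 8)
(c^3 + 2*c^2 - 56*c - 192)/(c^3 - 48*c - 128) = (c + 6)/(c + 4)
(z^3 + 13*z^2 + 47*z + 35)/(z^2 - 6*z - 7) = (z^2 + 12*z + 35)/(z - 7)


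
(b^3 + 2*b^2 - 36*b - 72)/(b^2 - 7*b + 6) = (b^2 + 8*b + 12)/(b - 1)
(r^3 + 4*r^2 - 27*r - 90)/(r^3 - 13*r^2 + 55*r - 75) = (r^2 + 9*r + 18)/(r^2 - 8*r + 15)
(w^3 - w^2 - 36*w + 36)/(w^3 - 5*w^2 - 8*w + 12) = (w + 6)/(w + 2)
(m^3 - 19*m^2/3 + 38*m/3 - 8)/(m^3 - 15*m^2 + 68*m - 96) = (3*m^2 - 10*m + 8)/(3*(m^2 - 12*m + 32))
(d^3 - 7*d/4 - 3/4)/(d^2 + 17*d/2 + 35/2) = (4*d^3 - 7*d - 3)/(2*(2*d^2 + 17*d + 35))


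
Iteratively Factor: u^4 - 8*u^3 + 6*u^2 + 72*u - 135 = (u - 5)*(u^3 - 3*u^2 - 9*u + 27) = (u - 5)*(u - 3)*(u^2 - 9) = (u - 5)*(u - 3)*(u + 3)*(u - 3)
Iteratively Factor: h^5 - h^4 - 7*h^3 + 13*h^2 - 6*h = (h + 3)*(h^4 - 4*h^3 + 5*h^2 - 2*h) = (h - 1)*(h + 3)*(h^3 - 3*h^2 + 2*h) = h*(h - 1)*(h + 3)*(h^2 - 3*h + 2) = h*(h - 1)^2*(h + 3)*(h - 2)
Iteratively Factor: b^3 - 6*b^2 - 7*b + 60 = (b + 3)*(b^2 - 9*b + 20) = (b - 5)*(b + 3)*(b - 4)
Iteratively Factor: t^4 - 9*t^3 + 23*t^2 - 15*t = (t)*(t^3 - 9*t^2 + 23*t - 15) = t*(t - 5)*(t^2 - 4*t + 3) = t*(t - 5)*(t - 3)*(t - 1)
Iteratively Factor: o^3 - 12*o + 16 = (o - 2)*(o^2 + 2*o - 8) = (o - 2)^2*(o + 4)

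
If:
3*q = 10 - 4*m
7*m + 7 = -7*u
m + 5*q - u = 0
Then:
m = 53/14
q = -12/7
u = -67/14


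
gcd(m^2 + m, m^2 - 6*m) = m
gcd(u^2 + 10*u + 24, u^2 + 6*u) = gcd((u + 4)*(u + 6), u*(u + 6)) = u + 6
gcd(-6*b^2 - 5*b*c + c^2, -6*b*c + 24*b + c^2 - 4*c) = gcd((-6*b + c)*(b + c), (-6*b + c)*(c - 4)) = 6*b - c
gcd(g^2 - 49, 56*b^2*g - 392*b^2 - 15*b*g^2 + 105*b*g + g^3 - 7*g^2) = g - 7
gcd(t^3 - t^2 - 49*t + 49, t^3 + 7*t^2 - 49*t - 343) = t^2 - 49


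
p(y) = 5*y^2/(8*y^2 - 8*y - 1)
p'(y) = 5*y^2*(8 - 16*y)/(8*y^2 - 8*y - 1)^2 + 10*y/(8*y^2 - 8*y - 1)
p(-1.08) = 0.34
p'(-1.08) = -0.12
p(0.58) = -0.57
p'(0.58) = -2.21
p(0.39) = -0.26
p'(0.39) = -1.18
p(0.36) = -0.23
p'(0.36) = -1.09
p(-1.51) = 0.39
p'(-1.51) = -0.09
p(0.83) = -1.62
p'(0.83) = -7.91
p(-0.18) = 0.23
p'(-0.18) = 1.03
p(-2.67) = 0.46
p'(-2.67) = -0.04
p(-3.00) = 0.47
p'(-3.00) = -0.04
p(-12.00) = 0.58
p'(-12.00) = 0.00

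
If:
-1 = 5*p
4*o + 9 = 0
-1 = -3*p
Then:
No Solution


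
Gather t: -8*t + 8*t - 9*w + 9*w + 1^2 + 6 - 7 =0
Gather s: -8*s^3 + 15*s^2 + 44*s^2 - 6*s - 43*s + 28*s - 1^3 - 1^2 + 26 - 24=-8*s^3 + 59*s^2 - 21*s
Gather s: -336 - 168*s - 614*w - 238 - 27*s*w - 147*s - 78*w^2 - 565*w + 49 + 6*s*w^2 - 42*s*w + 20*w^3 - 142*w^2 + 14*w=s*(6*w^2 - 69*w - 315) + 20*w^3 - 220*w^2 - 1165*w - 525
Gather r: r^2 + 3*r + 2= r^2 + 3*r + 2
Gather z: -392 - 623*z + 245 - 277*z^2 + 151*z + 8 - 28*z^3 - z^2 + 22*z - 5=-28*z^3 - 278*z^2 - 450*z - 144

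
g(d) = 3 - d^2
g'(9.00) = -18.00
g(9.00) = -78.00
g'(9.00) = -18.00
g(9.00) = -78.00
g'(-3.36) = 6.72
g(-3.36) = -8.29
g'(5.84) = -11.68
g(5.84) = -31.11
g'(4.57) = -9.14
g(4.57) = -17.88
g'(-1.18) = 2.36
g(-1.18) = 1.61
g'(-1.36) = 2.72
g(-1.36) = 1.15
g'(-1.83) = 3.66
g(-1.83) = -0.35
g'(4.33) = -8.66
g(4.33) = -15.75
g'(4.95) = -9.90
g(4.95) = -21.50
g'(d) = -2*d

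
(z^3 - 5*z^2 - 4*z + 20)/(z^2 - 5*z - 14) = (z^2 - 7*z + 10)/(z - 7)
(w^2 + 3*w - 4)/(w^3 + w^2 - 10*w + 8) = 1/(w - 2)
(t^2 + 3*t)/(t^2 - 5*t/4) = 4*(t + 3)/(4*t - 5)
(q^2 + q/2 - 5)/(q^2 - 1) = (q^2 + q/2 - 5)/(q^2 - 1)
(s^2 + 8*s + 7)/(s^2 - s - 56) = (s + 1)/(s - 8)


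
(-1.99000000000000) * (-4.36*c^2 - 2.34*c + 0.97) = 8.6764*c^2 + 4.6566*c - 1.9303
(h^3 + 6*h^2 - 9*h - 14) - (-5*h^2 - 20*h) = h^3 + 11*h^2 + 11*h - 14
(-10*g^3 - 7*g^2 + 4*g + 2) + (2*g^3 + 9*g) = -8*g^3 - 7*g^2 + 13*g + 2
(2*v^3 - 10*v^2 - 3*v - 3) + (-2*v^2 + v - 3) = 2*v^3 - 12*v^2 - 2*v - 6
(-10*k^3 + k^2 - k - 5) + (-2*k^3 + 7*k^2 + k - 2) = -12*k^3 + 8*k^2 - 7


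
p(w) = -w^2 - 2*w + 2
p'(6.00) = -14.00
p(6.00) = -46.00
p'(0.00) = -2.00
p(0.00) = 2.00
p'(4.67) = -11.34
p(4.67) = -29.15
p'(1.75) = -5.50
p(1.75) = -4.56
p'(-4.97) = 7.94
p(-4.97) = -12.76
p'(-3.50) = 5.00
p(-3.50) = -3.25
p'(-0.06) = -1.88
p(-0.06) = 2.12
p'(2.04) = -6.08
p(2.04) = -6.24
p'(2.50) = -7.00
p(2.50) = -9.25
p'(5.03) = -12.06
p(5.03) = -33.36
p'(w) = -2*w - 2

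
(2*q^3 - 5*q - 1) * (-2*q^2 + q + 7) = -4*q^5 + 2*q^4 + 24*q^3 - 3*q^2 - 36*q - 7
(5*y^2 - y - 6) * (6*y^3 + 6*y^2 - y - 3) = 30*y^5 + 24*y^4 - 47*y^3 - 50*y^2 + 9*y + 18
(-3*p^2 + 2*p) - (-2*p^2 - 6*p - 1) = -p^2 + 8*p + 1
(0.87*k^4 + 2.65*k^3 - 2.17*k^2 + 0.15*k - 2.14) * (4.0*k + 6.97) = 3.48*k^5 + 16.6639*k^4 + 9.7905*k^3 - 14.5249*k^2 - 7.5145*k - 14.9158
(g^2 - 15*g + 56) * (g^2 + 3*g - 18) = g^4 - 12*g^3 - 7*g^2 + 438*g - 1008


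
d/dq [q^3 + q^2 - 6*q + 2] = 3*q^2 + 2*q - 6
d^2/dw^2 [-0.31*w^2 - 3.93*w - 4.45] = -0.620000000000000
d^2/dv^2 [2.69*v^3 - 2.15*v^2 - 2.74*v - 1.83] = 16.14*v - 4.3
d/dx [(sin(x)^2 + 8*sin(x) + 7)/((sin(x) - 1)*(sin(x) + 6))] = (-26*sin(x) + 3*cos(x)^2 - 86)*cos(x)/((sin(x) - 1)^2*(sin(x) + 6)^2)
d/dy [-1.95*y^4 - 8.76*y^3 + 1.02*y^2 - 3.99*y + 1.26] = -7.8*y^3 - 26.28*y^2 + 2.04*y - 3.99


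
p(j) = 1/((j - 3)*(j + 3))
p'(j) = -1/((j - 3)*(j + 3)^2) - 1/((j - 3)^2*(j + 3))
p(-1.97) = -0.20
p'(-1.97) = 0.15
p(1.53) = -0.15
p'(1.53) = -0.07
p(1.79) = -0.17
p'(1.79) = -0.11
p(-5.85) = 0.04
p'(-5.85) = 0.02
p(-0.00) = -0.11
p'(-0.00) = 0.00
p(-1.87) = -0.18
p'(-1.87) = 0.12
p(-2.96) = -4.19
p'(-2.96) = 104.16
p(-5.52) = 0.05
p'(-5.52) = 0.02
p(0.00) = -0.11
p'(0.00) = 0.00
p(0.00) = -0.11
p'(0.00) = 0.00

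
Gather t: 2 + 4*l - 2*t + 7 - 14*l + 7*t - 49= -10*l + 5*t - 40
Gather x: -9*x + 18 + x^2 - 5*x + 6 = x^2 - 14*x + 24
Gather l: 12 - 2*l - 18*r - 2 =-2*l - 18*r + 10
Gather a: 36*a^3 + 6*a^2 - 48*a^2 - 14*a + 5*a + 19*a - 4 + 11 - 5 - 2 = 36*a^3 - 42*a^2 + 10*a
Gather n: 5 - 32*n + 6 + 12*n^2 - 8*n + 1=12*n^2 - 40*n + 12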